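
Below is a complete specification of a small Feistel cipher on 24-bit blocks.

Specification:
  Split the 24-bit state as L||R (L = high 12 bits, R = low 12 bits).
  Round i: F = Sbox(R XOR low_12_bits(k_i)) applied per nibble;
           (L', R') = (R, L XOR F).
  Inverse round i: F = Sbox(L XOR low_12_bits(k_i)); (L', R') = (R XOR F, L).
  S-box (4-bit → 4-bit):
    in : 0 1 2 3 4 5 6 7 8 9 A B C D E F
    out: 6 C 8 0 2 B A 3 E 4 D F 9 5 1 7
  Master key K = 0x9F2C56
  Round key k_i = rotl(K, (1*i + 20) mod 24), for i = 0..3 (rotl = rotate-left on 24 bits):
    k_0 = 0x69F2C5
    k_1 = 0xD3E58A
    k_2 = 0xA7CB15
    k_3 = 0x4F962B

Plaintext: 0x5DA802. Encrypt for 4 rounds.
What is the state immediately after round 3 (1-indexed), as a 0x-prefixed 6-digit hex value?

s_0 = plaintext = 0x5DA802
s_1 = Round(s_0, k_0) = 0x802849
s_2 = Round(s_1, k_1) = 0x849D92
s_3 = Round(s_2, k_2) = 0xD922AA
s_4 = Round(s_3, k_3) = 0x2AAF7E

0xD922AA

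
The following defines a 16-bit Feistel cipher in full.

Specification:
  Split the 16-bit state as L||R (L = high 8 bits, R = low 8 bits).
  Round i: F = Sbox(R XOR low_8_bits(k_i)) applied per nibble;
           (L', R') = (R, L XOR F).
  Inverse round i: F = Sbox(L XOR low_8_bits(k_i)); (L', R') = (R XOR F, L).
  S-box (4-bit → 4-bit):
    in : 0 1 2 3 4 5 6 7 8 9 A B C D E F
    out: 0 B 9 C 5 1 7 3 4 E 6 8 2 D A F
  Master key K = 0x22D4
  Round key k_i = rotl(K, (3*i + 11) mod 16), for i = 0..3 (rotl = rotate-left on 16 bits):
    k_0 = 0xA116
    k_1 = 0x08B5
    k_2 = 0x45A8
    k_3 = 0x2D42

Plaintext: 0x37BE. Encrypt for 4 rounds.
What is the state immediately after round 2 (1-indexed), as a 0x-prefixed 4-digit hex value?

s_0 = plaintext = 0x37BE
s_1 = Round(s_0, k_0) = 0xBE53
s_2 = Round(s_1, k_1) = 0x5319
s_3 = Round(s_2, k_2) = 0x19D8
s_4 = Round(s_3, k_3) = 0xD8FF

0x5319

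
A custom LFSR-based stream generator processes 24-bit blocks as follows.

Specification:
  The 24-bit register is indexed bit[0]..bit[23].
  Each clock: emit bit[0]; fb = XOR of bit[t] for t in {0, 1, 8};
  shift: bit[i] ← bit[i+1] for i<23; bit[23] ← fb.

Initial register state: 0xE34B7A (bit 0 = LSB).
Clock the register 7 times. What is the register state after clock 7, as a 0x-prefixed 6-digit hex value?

0x19C696

reg_0 = 0xE34B7A
clock 1: out=0, reg = 0x71A5BD
clock 2: out=1, reg = 0x38D2DE
clock 3: out=0, reg = 0x9C696F
clock 4: out=1, reg = 0xCE34B7
clock 5: out=1, reg = 0x671A5B
clock 6: out=1, reg = 0x338D2D
clock 7: out=1, reg = 0x19C696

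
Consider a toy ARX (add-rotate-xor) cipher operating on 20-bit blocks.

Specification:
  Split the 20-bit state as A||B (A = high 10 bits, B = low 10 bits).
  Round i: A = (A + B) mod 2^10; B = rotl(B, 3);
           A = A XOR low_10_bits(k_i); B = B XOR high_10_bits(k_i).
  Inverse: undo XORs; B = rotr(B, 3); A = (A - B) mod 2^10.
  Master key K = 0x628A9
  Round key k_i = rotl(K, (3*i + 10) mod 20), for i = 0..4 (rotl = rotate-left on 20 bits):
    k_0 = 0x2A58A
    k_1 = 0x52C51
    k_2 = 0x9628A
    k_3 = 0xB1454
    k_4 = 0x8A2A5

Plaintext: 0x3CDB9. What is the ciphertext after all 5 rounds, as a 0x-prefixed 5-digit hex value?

0xB650C

s_0 = plaintext = 0x3CDB9
s_1 = Round(s_0, k_0) = 0xC9962
s_2 = Round(s_1, k_1) = 0x36659
s_3 = Round(s_2, k_2) = 0x6E094
s_4 = Round(s_3, k_3) = 0x86264
s_5 = Round(s_4, k_4) = 0xB650C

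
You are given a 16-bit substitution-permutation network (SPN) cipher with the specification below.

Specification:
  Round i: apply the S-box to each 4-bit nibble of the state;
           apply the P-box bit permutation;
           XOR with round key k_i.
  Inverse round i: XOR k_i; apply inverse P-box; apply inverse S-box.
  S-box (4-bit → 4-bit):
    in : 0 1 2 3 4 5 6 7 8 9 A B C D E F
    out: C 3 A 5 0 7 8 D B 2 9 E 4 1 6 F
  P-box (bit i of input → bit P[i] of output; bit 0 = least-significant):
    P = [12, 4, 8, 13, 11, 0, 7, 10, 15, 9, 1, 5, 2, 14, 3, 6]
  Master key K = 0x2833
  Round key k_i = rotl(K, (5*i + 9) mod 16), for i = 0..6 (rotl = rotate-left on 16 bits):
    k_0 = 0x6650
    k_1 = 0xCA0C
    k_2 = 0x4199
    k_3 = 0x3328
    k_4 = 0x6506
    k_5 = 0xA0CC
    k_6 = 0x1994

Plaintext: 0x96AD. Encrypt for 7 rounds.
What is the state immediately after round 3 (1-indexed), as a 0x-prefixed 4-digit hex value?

0xECFB

s_0 = plaintext = 0x96AD
s_1 = Round(s_0, k_0) = 0x3A70
s_2 = Round(s_1, k_1) = 0x67A0
s_3 = Round(s_2, k_2) = 0xECFB
s_4 = Round(s_3, k_3) = 0x5EB3
s_5 = Round(s_4, k_4) = 0x3289
s_6 = Round(s_5, k_5) = 0xAEF1
s_7 = Round(s_6, k_6) = 0x0743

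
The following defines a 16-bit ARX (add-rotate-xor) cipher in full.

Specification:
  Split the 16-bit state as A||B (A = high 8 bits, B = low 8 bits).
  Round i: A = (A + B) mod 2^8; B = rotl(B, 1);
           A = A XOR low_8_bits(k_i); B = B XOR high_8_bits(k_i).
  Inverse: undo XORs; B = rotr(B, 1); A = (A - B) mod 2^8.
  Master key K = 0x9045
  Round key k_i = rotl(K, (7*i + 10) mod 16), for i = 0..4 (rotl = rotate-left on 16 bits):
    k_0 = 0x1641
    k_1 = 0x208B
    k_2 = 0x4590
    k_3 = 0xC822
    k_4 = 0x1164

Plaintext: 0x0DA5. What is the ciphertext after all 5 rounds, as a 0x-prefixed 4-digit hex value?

0xFB41

s_0 = plaintext = 0x0DA5
s_1 = Round(s_0, k_0) = 0xF35D
s_2 = Round(s_1, k_1) = 0xDB9A
s_3 = Round(s_2, k_2) = 0xE570
s_4 = Round(s_3, k_3) = 0x7728
s_5 = Round(s_4, k_4) = 0xFB41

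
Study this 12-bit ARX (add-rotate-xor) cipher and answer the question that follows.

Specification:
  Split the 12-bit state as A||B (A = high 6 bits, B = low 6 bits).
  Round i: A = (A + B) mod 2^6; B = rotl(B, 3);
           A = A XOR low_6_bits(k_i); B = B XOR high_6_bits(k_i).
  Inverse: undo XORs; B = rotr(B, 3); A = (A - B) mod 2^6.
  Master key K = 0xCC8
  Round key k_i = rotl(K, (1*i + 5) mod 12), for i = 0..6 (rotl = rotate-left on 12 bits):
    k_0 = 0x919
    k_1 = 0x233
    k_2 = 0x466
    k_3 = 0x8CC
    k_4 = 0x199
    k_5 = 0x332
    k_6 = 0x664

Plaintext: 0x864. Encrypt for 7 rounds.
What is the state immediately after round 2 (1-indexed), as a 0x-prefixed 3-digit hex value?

0xBC8

s_0 = plaintext = 0x864
s_1 = Round(s_0, k_0) = 0x700
s_2 = Round(s_1, k_1) = 0xBC8
s_3 = Round(s_2, k_2) = 0x450
s_4 = Round(s_3, k_3) = 0xB61
s_5 = Round(s_4, k_4) = 0x5CA
s_6 = Round(s_5, k_5) = 0x4DD
s_7 = Round(s_6, k_6) = 0x532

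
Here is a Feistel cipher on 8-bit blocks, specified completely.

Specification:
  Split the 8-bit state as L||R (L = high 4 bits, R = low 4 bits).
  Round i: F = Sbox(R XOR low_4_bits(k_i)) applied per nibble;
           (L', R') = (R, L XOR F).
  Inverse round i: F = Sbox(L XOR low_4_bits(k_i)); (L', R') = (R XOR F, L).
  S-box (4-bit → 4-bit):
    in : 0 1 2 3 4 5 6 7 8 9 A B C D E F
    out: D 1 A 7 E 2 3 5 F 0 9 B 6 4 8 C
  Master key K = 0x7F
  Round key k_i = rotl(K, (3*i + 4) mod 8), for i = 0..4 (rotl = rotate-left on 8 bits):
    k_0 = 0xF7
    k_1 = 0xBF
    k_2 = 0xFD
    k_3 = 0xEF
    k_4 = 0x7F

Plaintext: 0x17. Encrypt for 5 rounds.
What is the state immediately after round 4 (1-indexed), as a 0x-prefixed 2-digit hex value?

0x85

s_0 = plaintext = 0x17
s_1 = Round(s_0, k_0) = 0x7C
s_2 = Round(s_1, k_1) = 0xC0
s_3 = Round(s_2, k_2) = 0x08
s_4 = Round(s_3, k_3) = 0x85
s_5 = Round(s_4, k_4) = 0x51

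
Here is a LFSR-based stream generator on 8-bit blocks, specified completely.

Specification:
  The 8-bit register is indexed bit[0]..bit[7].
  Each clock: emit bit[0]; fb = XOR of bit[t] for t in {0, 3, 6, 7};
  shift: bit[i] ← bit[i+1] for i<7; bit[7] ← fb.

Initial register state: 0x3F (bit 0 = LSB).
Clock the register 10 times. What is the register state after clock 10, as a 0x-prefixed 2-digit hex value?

reg_0 = 0x3F
clock 1: out=1, reg = 0x1F
clock 2: out=1, reg = 0x0F
clock 3: out=1, reg = 0x07
clock 4: out=1, reg = 0x83
clock 5: out=1, reg = 0x41
clock 6: out=1, reg = 0x20
clock 7: out=0, reg = 0x10
clock 8: out=0, reg = 0x08
clock 9: out=0, reg = 0x84
clock 10: out=0, reg = 0xC2

0xC2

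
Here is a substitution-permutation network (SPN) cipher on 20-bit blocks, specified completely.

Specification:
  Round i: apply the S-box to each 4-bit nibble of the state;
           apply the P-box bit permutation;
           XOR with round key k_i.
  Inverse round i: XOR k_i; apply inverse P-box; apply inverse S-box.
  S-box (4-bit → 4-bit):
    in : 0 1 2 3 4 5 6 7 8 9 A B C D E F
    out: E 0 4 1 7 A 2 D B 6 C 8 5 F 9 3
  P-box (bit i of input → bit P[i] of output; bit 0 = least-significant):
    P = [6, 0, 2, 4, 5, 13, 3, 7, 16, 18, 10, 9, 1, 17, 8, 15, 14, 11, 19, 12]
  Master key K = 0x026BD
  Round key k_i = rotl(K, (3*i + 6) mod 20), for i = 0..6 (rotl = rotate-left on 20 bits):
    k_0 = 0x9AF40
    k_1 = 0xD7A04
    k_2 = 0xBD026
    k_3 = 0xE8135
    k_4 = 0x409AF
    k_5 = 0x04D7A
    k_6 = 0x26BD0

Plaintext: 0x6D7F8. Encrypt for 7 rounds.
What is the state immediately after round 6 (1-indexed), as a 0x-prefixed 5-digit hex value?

0x439D7

s_0 = plaintext = 0x6D7F8
s_1 = Round(s_0, k_0) = 0xA0033
s_2 = Round(s_1, k_1) = 0x3ED64
s_3 = Round(s_2, k_2) = 0xE3661
s_4 = Round(s_3, k_3) = 0xAF137
s_5 = Round(s_4, k_4) = 0xE19D9
s_6 = Round(s_5, k_5) = 0x439D7
s_7 = Round(s_6, k_6) = 0xE072E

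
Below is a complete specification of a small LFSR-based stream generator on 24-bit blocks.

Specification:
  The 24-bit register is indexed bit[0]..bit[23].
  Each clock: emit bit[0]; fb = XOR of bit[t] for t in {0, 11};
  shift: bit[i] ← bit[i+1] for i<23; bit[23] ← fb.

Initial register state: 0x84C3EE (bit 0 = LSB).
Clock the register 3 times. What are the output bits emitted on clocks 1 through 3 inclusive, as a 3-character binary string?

reg_0 = 0x84C3EE
clock 1: out=0, reg = 0x4261F7
clock 2: out=1, reg = 0xA130FB
clock 3: out=1, reg = 0xD0987D

011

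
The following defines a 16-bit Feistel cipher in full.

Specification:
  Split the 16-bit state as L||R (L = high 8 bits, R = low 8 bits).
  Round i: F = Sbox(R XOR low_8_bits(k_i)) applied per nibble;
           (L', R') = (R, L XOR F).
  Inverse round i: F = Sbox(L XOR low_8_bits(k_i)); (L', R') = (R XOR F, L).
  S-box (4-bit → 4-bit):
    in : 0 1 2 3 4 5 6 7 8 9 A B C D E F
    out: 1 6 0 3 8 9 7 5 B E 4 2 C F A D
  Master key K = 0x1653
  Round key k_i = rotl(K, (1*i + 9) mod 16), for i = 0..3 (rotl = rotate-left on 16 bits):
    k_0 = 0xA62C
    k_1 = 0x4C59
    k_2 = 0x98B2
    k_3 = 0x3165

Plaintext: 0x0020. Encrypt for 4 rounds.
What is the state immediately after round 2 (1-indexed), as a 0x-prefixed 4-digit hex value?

s_0 = plaintext = 0x0020
s_1 = Round(s_0, k_0) = 0x201C
s_2 = Round(s_1, k_1) = 0x1CA9
s_3 = Round(s_2, k_2) = 0xA97E
s_4 = Round(s_3, k_3) = 0x7ECB

0x1CA9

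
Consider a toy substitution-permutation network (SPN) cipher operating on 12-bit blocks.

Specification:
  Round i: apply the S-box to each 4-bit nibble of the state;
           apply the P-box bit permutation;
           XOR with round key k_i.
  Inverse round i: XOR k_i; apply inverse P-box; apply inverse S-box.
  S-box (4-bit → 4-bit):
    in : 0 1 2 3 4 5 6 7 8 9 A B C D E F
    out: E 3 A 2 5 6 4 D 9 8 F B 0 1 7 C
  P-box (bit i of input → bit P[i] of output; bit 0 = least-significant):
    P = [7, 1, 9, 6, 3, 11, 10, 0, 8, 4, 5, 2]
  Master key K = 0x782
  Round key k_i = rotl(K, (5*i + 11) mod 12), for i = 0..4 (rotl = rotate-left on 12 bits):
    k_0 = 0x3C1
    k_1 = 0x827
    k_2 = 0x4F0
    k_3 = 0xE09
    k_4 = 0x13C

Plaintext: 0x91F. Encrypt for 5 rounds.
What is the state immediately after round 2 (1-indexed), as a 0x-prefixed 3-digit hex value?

s_0 = plaintext = 0x91F
s_1 = Round(s_0, k_0) = 0x98D
s_2 = Round(s_1, k_1) = 0x8AA
s_3 = Round(s_2, k_2) = 0xB3F
s_4 = Round(s_3, k_3) = 0x55D
s_5 = Round(s_4, k_4) = 0xD8C

0x8AA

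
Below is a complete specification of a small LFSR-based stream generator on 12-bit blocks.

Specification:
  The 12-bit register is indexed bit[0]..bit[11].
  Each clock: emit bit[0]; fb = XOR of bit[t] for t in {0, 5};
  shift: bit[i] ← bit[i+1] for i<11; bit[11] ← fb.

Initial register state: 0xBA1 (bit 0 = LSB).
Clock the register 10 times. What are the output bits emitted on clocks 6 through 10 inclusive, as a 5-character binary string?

reg_0 = 0xBA1
clock 1: out=1, reg = 0x5D0
clock 2: out=0, reg = 0x2E8
clock 3: out=0, reg = 0x974
clock 4: out=0, reg = 0xCBA
clock 5: out=0, reg = 0xE5D
clock 6: out=1, reg = 0xF2E
clock 7: out=0, reg = 0xF97
clock 8: out=1, reg = 0xFCB
clock 9: out=1, reg = 0xFE5
clock 10: out=1, reg = 0x7F2

10111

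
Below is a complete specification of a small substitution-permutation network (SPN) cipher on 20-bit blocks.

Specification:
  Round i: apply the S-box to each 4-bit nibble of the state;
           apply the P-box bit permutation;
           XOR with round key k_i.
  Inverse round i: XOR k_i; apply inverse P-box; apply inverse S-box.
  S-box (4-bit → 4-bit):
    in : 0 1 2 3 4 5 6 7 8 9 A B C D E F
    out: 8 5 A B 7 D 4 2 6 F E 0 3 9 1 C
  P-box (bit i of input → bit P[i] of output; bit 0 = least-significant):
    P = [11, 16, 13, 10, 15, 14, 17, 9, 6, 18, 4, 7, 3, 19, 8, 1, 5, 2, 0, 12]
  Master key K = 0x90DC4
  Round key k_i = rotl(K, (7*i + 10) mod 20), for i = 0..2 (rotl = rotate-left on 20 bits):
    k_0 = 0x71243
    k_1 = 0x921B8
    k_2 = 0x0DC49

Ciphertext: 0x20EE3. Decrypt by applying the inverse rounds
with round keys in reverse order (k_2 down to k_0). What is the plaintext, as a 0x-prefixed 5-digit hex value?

s_0 = ciphertext = 0x20EE3
s_1 = InvRound(s_0, k_2) = 0xDD09B
s_2 = InvRound(s_1, k_1) = 0x5F7C6
s_3 = InvRound(s_2, k_0) = 0x8604F

0x8604F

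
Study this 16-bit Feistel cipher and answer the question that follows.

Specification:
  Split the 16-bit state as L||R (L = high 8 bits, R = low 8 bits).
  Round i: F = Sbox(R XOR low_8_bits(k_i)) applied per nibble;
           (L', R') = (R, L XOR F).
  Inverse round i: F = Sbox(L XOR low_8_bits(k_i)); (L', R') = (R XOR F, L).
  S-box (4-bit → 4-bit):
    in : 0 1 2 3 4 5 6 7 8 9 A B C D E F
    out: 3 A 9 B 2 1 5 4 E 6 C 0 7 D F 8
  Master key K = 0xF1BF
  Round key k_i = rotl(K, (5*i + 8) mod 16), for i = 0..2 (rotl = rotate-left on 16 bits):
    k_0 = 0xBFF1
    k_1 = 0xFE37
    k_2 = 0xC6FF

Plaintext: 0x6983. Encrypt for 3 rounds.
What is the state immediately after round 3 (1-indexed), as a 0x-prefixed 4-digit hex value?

0x27FE

s_0 = plaintext = 0x6983
s_1 = Round(s_0, k_0) = 0x8320
s_2 = Round(s_1, k_1) = 0x2027
s_3 = Round(s_2, k_2) = 0x27FE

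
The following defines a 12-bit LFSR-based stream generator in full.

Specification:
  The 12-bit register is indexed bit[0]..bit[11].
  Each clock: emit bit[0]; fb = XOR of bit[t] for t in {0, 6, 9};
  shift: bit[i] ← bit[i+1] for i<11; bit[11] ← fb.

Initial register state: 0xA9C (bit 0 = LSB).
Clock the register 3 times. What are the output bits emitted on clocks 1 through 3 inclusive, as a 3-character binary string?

001

reg_0 = 0xA9C
clock 1: out=0, reg = 0xD4E
clock 2: out=0, reg = 0xEA7
clock 3: out=1, reg = 0x753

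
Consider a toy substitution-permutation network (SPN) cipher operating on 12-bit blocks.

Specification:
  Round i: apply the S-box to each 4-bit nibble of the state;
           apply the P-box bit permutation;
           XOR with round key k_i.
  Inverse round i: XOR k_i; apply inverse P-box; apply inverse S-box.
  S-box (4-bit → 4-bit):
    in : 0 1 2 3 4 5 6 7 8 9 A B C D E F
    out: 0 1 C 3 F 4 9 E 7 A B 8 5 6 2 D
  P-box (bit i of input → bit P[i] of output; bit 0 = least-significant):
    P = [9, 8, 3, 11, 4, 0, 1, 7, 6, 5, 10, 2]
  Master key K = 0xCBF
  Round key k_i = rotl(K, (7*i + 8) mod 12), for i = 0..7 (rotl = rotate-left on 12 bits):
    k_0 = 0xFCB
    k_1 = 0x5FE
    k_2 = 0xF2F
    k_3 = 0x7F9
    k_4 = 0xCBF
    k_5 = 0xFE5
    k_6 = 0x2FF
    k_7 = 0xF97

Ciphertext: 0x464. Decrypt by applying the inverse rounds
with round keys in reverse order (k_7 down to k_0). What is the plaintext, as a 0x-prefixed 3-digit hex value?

s_0 = ciphertext = 0x464
s_1 = InvRound(s_0, k_7) = 0x34A
s_2 = InvRound(s_1, k_6) = 0x9AE
s_3 = InvRound(s_2, k_5) = 0xCDC
s_4 = InvRound(s_3, k_4) = 0x3D0
s_5 = InvRound(s_4, k_3) = 0xDE5
s_6 = InvRound(s_5, k_2) = 0x12C
s_7 = InvRound(s_6, k_1) = 0xCF0
s_8 = InvRound(s_7, k_0) = 0xE88

0xE88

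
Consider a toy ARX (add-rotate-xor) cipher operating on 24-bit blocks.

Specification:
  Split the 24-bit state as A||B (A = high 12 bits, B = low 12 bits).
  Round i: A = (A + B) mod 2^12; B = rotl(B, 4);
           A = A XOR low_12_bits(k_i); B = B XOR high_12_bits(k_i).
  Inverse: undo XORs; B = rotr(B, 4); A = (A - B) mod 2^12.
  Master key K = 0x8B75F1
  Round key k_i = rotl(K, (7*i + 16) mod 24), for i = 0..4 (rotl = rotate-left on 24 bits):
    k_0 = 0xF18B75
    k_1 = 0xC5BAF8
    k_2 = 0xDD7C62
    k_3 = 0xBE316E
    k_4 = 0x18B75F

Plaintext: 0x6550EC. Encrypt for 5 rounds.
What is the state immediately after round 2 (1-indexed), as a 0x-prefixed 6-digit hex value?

s_0 = plaintext = 0x6550EC
s_1 = Round(s_0, k_0) = 0xC341D8
s_2 = Round(s_1, k_1) = 0x4F41DA
s_3 = Round(s_2, k_2) = 0xAAC076
s_4 = Round(s_3, k_3) = 0xA4CC83
s_5 = Round(s_4, k_4) = 0x1909B7

0x4F41DA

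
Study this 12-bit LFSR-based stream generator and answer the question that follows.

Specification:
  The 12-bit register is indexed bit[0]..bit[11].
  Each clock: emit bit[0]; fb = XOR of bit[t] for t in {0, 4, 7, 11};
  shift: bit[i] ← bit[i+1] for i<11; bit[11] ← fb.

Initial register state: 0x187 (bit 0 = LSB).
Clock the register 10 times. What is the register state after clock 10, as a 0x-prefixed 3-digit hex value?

reg_0 = 0x187
clock 1: out=1, reg = 0x0C3
clock 2: out=1, reg = 0x061
clock 3: out=1, reg = 0x830
clock 4: out=0, reg = 0x418
clock 5: out=0, reg = 0xA0C
clock 6: out=0, reg = 0xD06
clock 7: out=0, reg = 0xE83
clock 8: out=1, reg = 0xF41
clock 9: out=1, reg = 0x7A0
clock 10: out=0, reg = 0xBD0

0xBD0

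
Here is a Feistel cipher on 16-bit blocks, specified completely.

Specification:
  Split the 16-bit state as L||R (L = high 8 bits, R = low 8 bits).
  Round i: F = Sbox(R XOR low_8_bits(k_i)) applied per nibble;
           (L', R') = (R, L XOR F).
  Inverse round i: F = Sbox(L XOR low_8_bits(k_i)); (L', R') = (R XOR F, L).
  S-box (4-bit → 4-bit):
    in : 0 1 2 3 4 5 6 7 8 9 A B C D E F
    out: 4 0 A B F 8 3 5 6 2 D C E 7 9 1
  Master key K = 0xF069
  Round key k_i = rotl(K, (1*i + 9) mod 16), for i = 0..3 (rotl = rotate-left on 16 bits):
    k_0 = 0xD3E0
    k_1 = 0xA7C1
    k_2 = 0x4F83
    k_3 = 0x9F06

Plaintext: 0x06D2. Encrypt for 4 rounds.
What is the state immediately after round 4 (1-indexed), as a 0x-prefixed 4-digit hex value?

s_0 = plaintext = 0x06D2
s_1 = Round(s_0, k_0) = 0xD2BC
s_2 = Round(s_1, k_1) = 0xBC85
s_3 = Round(s_2, k_2) = 0x85FF
s_4 = Round(s_3, k_3) = 0xFF97

0xFF97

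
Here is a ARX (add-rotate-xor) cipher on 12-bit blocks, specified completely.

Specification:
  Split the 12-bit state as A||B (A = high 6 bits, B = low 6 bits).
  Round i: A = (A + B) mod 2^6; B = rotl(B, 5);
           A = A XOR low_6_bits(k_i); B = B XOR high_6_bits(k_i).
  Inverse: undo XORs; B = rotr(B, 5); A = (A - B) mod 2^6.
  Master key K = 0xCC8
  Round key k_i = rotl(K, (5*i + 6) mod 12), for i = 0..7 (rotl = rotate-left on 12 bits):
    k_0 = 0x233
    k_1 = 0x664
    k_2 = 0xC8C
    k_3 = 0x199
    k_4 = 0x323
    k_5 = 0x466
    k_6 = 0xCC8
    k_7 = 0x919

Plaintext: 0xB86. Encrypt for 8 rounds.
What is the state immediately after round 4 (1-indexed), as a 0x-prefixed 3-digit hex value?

s_0 = plaintext = 0xB86
s_1 = Round(s_0, k_0) = 0x1CB
s_2 = Round(s_1, k_1) = 0xDBC
s_3 = Round(s_2, k_2) = 0xFAC
s_4 = Round(s_3, k_3) = 0xCD0
s_5 = Round(s_4, k_4) = 0x804
s_6 = Round(s_5, k_5) = 0x093
s_7 = Round(s_6, k_6) = 0x75A
s_8 = Round(s_7, k_7) = 0xBA9

0xCD0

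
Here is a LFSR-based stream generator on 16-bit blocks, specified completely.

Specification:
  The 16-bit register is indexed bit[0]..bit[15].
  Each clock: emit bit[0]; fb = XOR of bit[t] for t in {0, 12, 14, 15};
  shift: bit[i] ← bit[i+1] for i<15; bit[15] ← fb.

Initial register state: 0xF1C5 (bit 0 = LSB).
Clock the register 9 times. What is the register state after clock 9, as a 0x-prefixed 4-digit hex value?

0x0C78

reg_0 = 0xF1C5
clock 1: out=1, reg = 0x78E2
clock 2: out=0, reg = 0x3C71
clock 3: out=1, reg = 0x1E38
clock 4: out=0, reg = 0x8F1C
clock 5: out=0, reg = 0xC78E
clock 6: out=0, reg = 0x63C7
clock 7: out=1, reg = 0x31E3
clock 8: out=1, reg = 0x18F1
clock 9: out=1, reg = 0x0C78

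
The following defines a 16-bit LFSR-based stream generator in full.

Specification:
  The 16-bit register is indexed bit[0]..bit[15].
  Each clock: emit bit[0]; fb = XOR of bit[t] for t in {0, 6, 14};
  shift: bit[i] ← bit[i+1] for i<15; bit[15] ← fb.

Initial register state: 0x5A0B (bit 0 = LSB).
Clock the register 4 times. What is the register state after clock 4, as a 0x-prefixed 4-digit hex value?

reg_0 = 0x5A0B
clock 1: out=1, reg = 0x2D05
clock 2: out=1, reg = 0x9682
clock 3: out=0, reg = 0x4B41
clock 4: out=1, reg = 0xA5A0

0xA5A0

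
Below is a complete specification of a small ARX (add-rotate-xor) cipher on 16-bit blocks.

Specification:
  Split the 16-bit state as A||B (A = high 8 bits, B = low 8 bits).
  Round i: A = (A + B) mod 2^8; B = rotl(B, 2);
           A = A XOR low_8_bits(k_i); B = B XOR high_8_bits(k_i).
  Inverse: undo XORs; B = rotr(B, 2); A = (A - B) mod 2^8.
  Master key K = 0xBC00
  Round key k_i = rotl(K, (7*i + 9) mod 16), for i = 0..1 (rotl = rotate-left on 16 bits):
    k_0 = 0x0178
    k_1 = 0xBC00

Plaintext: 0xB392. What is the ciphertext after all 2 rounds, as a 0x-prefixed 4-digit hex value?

0x8891

s_0 = plaintext = 0xB392
s_1 = Round(s_0, k_0) = 0x3D4B
s_2 = Round(s_1, k_1) = 0x8891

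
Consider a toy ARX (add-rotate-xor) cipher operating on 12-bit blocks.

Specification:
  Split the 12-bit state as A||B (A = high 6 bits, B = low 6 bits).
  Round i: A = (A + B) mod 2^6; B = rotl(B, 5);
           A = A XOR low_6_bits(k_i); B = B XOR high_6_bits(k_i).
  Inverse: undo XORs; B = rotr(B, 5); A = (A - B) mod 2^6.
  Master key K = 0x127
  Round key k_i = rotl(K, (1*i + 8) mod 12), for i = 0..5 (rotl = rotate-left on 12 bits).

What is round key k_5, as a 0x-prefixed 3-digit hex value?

0x24E

K = 0x127
k_0 = rotl(K, (1*0+8) mod 12) = rotl(K, 8) = 0x712
k_1 = rotl(K, (1*1+8) mod 12) = rotl(K, 9) = 0xE24
k_2 = rotl(K, (1*2+8) mod 12) = rotl(K, 10) = 0xC49
k_3 = rotl(K, (1*3+8) mod 12) = rotl(K, 11) = 0x893
k_4 = rotl(K, (1*4+8) mod 12) = rotl(K, 0) = 0x127
k_5 = rotl(K, (1*5+8) mod 12) = rotl(K, 1) = 0x24E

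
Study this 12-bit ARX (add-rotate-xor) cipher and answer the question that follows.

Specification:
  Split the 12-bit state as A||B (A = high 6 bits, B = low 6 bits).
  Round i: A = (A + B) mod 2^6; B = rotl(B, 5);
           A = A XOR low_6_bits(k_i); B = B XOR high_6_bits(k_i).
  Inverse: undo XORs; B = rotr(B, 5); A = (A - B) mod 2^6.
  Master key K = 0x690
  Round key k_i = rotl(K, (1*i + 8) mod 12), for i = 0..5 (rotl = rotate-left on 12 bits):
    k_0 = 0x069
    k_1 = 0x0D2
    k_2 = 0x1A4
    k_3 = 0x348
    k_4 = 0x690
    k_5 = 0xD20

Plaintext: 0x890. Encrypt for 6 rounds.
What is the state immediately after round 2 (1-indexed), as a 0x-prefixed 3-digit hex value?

0xDA7

s_0 = plaintext = 0x890
s_1 = Round(s_0, k_0) = 0x6C9
s_2 = Round(s_1, k_1) = 0xDA7
s_3 = Round(s_2, k_2) = 0xE75
s_4 = Round(s_3, k_3) = 0x9B7
s_5 = Round(s_4, k_4) = 0x361
s_6 = Round(s_5, k_5) = 0x384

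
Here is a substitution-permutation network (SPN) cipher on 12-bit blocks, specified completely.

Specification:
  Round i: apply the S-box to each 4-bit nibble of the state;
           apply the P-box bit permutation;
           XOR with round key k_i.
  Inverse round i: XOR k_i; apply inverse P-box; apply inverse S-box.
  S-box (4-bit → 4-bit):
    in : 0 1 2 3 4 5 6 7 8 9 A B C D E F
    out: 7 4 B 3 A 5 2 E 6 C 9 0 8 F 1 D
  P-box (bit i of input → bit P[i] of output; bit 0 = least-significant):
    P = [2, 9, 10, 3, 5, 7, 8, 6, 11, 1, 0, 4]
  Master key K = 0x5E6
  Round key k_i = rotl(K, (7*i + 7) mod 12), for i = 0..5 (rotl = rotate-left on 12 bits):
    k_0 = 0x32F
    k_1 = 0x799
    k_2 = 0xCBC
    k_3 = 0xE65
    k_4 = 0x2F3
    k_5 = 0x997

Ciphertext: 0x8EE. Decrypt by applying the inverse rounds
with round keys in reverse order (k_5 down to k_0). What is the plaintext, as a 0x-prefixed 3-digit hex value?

0x104

s_0 = ciphertext = 0x8EE
s_1 = InvRound(s_0, k_5) = 0x9FC
s_2 = InvRound(s_1, k_4) = 0x012
s_3 = InvRound(s_2, k_3) = 0xDA0
s_4 = InvRound(s_3, k_2) = 0xC1A
s_5 = InvRound(s_4, k_1) = 0x086
s_6 = InvRound(s_5, k_0) = 0x104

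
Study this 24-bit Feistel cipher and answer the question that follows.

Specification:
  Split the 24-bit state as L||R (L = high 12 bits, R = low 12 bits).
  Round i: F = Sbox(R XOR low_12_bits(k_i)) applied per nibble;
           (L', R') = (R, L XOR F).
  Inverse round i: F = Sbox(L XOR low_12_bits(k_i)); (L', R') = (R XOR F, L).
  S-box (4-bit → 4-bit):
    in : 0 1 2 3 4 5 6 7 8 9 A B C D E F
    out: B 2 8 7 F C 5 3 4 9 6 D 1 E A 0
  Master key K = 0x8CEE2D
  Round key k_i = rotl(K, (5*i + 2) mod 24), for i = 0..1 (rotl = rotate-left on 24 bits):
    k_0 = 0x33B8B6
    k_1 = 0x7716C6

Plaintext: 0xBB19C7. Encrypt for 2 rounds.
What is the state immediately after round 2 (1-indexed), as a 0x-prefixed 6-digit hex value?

s_0 = plaintext = 0xBB19C7
s_1 = Round(s_0, k_0) = 0x9C7983
s_2 = Round(s_1, k_1) = 0x98393B

0x98393B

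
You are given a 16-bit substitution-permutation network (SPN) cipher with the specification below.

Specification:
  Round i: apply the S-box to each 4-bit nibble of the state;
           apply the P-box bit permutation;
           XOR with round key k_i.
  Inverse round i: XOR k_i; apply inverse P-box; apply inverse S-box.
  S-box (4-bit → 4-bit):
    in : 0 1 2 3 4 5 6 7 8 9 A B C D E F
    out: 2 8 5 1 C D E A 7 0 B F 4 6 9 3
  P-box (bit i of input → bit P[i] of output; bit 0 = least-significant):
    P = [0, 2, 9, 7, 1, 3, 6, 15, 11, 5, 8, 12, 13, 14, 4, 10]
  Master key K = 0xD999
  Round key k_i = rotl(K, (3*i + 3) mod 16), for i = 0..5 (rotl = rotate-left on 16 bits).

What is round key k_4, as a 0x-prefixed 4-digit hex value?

0xECCC

K = 0xD999
k_0 = rotl(K, (3*0+3) mod 16) = rotl(K, 3) = 0xCCCE
k_1 = rotl(K, (3*1+3) mod 16) = rotl(K, 6) = 0x6676
k_2 = rotl(K, (3*2+3) mod 16) = rotl(K, 9) = 0x33B3
k_3 = rotl(K, (3*3+3) mod 16) = rotl(K, 12) = 0x9D99
k_4 = rotl(K, (3*4+3) mod 16) = rotl(K, 15) = 0xECCC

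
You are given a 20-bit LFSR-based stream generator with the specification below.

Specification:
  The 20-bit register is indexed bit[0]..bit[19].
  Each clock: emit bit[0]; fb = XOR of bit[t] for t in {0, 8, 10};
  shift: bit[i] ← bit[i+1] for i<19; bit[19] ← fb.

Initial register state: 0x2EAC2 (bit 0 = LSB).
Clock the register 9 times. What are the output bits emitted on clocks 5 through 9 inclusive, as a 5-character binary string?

00110

reg_0 = 0x2EAC2
clock 1: out=0, reg = 0x17561
clock 2: out=1, reg = 0x8BAB0
clock 3: out=0, reg = 0x45D58
clock 4: out=0, reg = 0x22EAC
clock 5: out=0, reg = 0x91756
clock 6: out=0, reg = 0x48BAB
clock 7: out=1, reg = 0x245D5
clock 8: out=1, reg = 0x922EA
clock 9: out=0, reg = 0x49175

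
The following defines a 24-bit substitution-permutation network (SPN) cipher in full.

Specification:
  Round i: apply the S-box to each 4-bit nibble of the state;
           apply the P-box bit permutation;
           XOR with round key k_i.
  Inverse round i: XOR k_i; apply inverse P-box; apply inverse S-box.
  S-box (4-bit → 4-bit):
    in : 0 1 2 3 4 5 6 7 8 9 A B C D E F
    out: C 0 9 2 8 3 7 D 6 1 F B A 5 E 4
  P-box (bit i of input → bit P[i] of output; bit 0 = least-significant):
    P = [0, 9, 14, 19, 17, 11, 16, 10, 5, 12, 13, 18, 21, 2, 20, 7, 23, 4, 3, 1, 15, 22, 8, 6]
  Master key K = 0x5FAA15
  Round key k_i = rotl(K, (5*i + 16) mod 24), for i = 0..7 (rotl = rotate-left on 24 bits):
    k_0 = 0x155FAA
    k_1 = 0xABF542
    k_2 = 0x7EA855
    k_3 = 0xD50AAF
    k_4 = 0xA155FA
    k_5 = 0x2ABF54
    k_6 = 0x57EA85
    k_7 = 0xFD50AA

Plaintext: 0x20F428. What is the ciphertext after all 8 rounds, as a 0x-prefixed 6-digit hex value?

s_0 = plaintext = 0x20F428
s_1 = Round(s_0, k_0) = 0x0399E0
s_2 = Round(s_1, k_1) = 0x82B832
s_3 = Round(s_2, k_2) = 0x9691D2
s_4 = Round(s_3, k_3) = 0x7E8AB6
s_5 = Round(s_4, k_4) = 0xB7AA85
s_6 = Round(s_5, k_5) = 0xDF05BB
s_7 = Round(s_6, k_6) = 0x4D752C
s_8 = Round(s_7, k_7) = 0x474642

0x474642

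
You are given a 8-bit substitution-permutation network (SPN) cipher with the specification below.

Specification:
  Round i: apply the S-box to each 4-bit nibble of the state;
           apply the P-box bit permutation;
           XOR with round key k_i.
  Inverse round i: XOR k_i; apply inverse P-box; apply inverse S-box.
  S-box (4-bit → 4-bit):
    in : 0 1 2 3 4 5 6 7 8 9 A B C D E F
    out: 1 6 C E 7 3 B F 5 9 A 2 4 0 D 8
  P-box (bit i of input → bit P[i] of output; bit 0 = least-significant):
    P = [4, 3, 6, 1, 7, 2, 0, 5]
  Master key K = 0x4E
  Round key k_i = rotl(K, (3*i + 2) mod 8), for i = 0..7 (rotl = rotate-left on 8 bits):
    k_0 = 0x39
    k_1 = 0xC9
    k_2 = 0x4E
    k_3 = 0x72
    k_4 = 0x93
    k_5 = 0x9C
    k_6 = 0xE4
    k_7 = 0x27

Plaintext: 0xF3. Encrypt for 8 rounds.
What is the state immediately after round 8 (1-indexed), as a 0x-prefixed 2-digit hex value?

0x5D

s_0 = plaintext = 0xF3
s_1 = Round(s_0, k_0) = 0x53
s_2 = Round(s_1, k_1) = 0x07
s_3 = Round(s_2, k_2) = 0x94
s_4 = Round(s_3, k_3) = 0x8A
s_5 = Round(s_4, k_4) = 0x18
s_6 = Round(s_5, k_5) = 0xC9
s_7 = Round(s_6, k_6) = 0xF7
s_8 = Round(s_7, k_7) = 0x5D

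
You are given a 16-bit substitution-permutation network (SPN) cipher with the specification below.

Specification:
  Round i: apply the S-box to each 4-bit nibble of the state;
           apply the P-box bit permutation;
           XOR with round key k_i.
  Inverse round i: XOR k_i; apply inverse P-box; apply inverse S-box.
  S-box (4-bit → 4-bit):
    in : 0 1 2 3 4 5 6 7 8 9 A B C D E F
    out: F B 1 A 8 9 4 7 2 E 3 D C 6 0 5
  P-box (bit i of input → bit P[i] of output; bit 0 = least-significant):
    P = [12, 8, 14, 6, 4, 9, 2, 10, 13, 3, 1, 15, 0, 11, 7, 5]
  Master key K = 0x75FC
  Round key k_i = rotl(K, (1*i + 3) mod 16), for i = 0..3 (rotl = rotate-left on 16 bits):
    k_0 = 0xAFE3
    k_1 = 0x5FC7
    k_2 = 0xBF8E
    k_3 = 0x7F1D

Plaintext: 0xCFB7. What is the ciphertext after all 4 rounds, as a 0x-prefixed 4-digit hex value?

0xB987

s_0 = plaintext = 0xCFB7
s_1 = Round(s_0, k_0) = 0xDA55
s_2 = Round(s_1, k_1) = 0x631F
s_3 = Round(s_2, k_2) = 0x6916
s_4 = Round(s_3, k_3) = 0xB987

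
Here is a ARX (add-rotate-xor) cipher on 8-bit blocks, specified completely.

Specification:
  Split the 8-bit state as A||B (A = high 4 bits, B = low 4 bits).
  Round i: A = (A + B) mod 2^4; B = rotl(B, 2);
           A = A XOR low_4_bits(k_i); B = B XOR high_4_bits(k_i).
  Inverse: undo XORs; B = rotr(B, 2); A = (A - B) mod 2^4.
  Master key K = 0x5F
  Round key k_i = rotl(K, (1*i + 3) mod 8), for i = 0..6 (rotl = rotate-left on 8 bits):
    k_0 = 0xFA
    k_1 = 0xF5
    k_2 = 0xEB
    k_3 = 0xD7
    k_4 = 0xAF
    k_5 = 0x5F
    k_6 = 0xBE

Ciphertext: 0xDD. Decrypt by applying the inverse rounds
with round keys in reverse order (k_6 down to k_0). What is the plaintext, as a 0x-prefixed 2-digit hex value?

s_0 = ciphertext = 0xDD
s_1 = InvRound(s_0, k_6) = 0xA9
s_2 = InvRound(s_1, k_5) = 0x23
s_3 = InvRound(s_2, k_4) = 0x76
s_4 = InvRound(s_3, k_3) = 0x2E
s_5 = InvRound(s_4, k_2) = 0x90
s_6 = InvRound(s_5, k_1) = 0xDF
s_7 = InvRound(s_6, k_0) = 0x70

0x70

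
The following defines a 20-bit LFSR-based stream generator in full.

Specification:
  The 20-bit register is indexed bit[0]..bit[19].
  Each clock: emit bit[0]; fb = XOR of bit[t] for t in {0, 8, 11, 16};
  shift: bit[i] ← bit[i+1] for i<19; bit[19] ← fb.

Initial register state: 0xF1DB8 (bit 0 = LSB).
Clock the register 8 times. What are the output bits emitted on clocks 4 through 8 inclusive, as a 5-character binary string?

reg_0 = 0xF1DB8
clock 1: out=0, reg = 0xF8EDC
clock 2: out=0, reg = 0x7C76E
clock 3: out=0, reg = 0x3E3B7
clock 4: out=1, reg = 0x9F1DB
clock 5: out=1, reg = 0xCF8ED
clock 6: out=1, reg = 0x67C76
clock 7: out=0, reg = 0xB3E3B
clock 8: out=1, reg = 0xD9F1D

11101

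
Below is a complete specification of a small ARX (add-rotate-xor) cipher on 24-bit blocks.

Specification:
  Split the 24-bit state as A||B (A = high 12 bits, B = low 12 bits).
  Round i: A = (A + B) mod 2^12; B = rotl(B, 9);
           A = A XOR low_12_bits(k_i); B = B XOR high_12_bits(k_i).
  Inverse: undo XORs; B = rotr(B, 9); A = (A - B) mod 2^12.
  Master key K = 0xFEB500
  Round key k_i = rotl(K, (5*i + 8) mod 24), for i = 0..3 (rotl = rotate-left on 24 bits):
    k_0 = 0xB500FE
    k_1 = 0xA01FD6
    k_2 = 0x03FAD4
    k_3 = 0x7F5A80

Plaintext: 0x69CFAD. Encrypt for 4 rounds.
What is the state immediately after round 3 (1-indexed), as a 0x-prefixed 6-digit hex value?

0x24BA3D

s_0 = plaintext = 0x69CFAD
s_1 = Round(s_0, k_0) = 0x6B70A5
s_2 = Round(s_1, k_1) = 0x88A015
s_3 = Round(s_2, k_2) = 0x24BA3D
s_4 = Round(s_3, k_3) = 0x608CB2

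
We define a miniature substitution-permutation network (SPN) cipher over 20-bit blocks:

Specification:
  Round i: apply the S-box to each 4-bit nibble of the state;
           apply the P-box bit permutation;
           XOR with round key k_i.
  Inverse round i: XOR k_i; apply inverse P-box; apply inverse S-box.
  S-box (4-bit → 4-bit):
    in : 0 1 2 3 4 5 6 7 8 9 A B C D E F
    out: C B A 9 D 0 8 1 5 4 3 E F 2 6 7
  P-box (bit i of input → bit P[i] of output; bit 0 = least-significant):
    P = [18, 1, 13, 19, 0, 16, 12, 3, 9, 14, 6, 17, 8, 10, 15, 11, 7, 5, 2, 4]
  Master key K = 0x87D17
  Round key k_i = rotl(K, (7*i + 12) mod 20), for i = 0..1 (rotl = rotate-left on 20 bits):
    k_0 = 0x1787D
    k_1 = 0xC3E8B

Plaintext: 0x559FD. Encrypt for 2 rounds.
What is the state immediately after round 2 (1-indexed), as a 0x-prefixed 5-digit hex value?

0xC14D4

s_0 = plaintext = 0x559FD
s_1 = Round(s_0, k_0) = 0x0683E
s_2 = Round(s_1, k_1) = 0xC14D4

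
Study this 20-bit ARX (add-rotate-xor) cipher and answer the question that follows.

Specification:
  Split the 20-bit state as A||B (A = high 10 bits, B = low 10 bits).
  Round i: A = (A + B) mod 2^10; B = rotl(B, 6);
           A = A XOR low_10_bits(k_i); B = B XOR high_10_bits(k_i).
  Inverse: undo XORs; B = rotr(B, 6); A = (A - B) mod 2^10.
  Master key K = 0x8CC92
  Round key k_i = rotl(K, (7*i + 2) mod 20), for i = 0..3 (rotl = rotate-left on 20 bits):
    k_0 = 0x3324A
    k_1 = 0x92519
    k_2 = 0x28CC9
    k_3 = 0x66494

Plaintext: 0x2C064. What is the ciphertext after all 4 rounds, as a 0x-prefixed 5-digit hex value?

0xCA607

s_0 = plaintext = 0x2C064
s_1 = Round(s_0, k_0) = 0xD79CA
s_2 = Round(s_1, k_1) = 0x0C4D5
s_3 = Round(s_2, k_2) = 0x73DEE
s_4 = Round(s_3, k_3) = 0xCA607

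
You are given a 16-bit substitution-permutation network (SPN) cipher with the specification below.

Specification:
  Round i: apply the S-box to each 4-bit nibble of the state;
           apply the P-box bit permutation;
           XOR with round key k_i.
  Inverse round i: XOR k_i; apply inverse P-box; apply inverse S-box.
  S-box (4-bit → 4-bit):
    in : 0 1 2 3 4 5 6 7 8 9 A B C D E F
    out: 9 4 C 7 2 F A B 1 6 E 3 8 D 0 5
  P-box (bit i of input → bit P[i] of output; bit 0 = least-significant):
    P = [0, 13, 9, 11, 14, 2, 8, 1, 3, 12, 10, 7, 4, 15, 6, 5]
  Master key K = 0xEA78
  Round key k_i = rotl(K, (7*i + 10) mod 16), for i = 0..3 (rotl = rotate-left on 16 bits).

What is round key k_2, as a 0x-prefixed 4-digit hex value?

K = 0xEA78
k_0 = rotl(K, (7*0+10) mod 16) = rotl(K, 10) = 0xE3A9
k_1 = rotl(K, (7*1+10) mod 16) = rotl(K, 1) = 0xD4F1
k_2 = rotl(K, (7*2+10) mod 16) = rotl(K, 8) = 0x78EA

0x78EA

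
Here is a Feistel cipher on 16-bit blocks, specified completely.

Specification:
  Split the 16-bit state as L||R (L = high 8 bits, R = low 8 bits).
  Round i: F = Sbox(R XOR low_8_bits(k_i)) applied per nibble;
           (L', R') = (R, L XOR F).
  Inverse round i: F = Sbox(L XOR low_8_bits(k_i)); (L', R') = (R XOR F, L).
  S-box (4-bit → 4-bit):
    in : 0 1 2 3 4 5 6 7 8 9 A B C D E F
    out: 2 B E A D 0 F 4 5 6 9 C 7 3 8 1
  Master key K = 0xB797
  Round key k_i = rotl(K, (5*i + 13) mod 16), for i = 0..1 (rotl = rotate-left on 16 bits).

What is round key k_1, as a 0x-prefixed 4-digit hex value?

0xDE5E

K = 0xB797
k_0 = rotl(K, (5*0+13) mod 16) = rotl(K, 13) = 0xF6F2
k_1 = rotl(K, (5*1+13) mod 16) = rotl(K, 2) = 0xDE5E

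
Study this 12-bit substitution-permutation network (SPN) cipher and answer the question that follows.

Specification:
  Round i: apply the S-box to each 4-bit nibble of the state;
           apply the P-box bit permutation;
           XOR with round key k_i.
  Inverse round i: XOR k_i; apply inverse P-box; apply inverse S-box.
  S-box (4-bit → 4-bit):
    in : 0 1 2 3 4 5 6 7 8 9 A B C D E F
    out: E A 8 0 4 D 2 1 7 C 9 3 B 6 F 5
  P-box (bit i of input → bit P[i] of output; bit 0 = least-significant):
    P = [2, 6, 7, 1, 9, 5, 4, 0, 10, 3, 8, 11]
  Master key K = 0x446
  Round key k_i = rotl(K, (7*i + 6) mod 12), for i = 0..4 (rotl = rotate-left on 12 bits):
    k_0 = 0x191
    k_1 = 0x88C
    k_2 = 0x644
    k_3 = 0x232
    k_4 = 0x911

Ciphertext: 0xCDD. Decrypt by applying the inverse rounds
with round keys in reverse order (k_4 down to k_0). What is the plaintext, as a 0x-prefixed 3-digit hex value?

s_0 = ciphertext = 0xCDD
s_1 = InvRound(s_0, k_4) = 0x838
s_2 = InvRound(s_1, k_3) = 0x172
s_3 = InvRound(s_2, k_2) = 0xF8A
s_4 = InvRound(s_3, k_1) = 0xF7A
s_5 = InvRound(s_4, k_0) = 0xCC0

0xCC0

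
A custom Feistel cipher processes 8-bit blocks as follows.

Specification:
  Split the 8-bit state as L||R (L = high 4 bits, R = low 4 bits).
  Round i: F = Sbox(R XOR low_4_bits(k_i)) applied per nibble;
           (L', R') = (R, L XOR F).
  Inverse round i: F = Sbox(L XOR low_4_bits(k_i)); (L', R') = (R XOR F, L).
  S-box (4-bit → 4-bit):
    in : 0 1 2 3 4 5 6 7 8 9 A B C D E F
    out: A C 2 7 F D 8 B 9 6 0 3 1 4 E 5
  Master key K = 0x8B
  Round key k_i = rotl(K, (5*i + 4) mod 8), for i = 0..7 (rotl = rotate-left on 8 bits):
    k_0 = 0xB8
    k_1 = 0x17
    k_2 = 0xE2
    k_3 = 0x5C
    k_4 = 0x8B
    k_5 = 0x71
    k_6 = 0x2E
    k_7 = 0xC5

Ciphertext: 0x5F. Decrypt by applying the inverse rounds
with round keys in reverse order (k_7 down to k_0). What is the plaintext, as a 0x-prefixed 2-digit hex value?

s_0 = ciphertext = 0x5F
s_1 = InvRound(s_0, k_7) = 0x55
s_2 = InvRound(s_1, k_6) = 0x65
s_3 = InvRound(s_2, k_5) = 0xE6
s_4 = InvRound(s_3, k_4) = 0xBE
s_5 = InvRound(s_4, k_3) = 0x5B
s_6 = InvRound(s_5, k_2) = 0x05
s_7 = InvRound(s_6, k_1) = 0xE0
s_8 = InvRound(s_7, k_0) = 0x8E

0x8E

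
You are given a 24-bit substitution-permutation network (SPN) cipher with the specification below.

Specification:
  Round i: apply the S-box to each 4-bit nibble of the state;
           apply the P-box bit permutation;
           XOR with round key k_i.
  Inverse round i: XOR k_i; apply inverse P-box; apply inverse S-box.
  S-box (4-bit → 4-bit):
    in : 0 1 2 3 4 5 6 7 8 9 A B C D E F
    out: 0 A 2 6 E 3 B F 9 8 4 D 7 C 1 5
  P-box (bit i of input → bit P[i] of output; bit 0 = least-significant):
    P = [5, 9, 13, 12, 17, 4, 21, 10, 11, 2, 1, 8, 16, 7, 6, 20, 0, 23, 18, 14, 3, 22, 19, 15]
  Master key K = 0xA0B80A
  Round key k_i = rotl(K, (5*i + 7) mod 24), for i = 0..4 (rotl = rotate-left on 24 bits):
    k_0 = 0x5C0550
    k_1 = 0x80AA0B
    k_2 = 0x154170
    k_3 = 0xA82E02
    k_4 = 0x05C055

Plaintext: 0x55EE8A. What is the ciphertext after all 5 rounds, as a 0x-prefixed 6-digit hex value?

0x13C661

s_0 = plaintext = 0x55EE8A
s_1 = Round(s_0, k_0) = 0x9F2959
s_2 = Round(s_1, k_1) = 0x863B9A
s_3 = Round(s_2, k_2) = 0x95ACBB
s_4 = Round(s_3, k_3) = 0x0A9265
s_5 = Round(s_4, k_4) = 0x13C661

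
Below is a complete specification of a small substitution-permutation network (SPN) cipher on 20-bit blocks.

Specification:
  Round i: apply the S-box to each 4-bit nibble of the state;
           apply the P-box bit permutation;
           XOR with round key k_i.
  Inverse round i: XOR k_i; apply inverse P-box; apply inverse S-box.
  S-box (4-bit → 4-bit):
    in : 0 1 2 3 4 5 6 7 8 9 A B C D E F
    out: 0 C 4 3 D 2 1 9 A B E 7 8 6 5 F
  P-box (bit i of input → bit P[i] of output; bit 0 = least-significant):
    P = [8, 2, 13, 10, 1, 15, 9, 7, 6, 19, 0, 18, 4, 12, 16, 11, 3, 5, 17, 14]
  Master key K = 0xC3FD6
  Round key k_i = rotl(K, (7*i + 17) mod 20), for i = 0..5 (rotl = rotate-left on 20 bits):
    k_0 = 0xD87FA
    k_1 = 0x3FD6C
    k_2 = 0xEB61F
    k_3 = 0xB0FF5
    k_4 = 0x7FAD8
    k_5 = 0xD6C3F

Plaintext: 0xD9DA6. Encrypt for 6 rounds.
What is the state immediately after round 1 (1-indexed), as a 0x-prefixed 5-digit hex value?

s_0 = plaintext = 0xD9DA6
s_1 = Round(s_0, k_0) = 0x71C4B
s_2 = Round(s_1, k_1) = 0x696E2
s_3 = Round(s_2, k_2) = 0xE8C45
s_4 = Round(s_3, k_3) = 0xD157B
s_5 = Round(s_4, k_4) = 0xCD37E
s_6 = Round(s_5, k_5) = 0x41DFD

0x71C4B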